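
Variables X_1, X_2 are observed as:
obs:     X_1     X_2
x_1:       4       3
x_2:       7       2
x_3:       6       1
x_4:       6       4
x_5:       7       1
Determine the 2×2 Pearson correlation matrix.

Step 1 — column means:
  mean(X_1) = (4 + 7 + 6 + 6 + 7) / 5 = 30/5 = 6
  mean(X_2) = (3 + 2 + 1 + 4 + 1) / 5 = 11/5 = 2.2

Step 2 — sample variances and covariances s[i,j] = (1/(n-1)) · Σ_k (x_{k,i} - mean_i) · (x_{k,j} - mean_j), with n-1 = 4:
  s[X_1,X_1] = ((-2)·(-2) + (1)·(1) + (0)·(0) + (0)·(0) + (1)·(1)) / 4 = 6/4 = 1.5
  s[X_1,X_2] = ((-2)·(0.8) + (1)·(-0.2) + (0)·(-1.2) + (0)·(1.8) + (1)·(-1.2)) / 4 = -3/4 = -0.75
  s[X_2,X_2] = ((0.8)·(0.8) + (-0.2)·(-0.2) + (-1.2)·(-1.2) + (1.8)·(1.8) + (-1.2)·(-1.2)) / 4 = 6.8/4 = 1.7
  Sample standard deviations s_i = √(s[i,i]):
  s(X_1) = √(1.5) = 1.2247
  s(X_2) = √(1.7) = 1.3038

Step 3 — r_{ij} = s_{ij} / (s_i · s_j):
  r[X_1,X_1] = 1 (diagonal).
  r[X_1,X_2] = -0.75 / (1.2247 · 1.3038) = -0.75 / 1.5969 = -0.4697
  r[X_2,X_2] = 1 (diagonal).

R is symmetric with unit diagonal. Assembling:

R = [[1, -0.4697],
 [-0.4697, 1]]


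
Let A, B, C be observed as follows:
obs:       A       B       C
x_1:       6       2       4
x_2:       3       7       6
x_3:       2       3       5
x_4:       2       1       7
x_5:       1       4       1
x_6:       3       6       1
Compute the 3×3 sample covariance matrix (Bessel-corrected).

Step 1 — column means:
  mean(A) = (6 + 3 + 2 + 2 + 1 + 3) / 6 = 17/6 = 2.8333
  mean(B) = (2 + 7 + 3 + 1 + 4 + 6) / 6 = 23/6 = 3.8333
  mean(C) = (4 + 6 + 5 + 7 + 1 + 1) / 6 = 24/6 = 4

Step 2 — sample covariance S[i,j] = (1/(n-1)) · Σ_k (x_{k,i} - mean_i) · (x_{k,j} - mean_j), with n-1 = 5.
  S[A,A] = ((3.1667)·(3.1667) + (0.1667)·(0.1667) + (-0.8333)·(-0.8333) + (-0.8333)·(-0.8333) + (-1.8333)·(-1.8333) + (0.1667)·(0.1667)) / 5 = 14.8333/5 = 2.9667
  S[A,B] = ((3.1667)·(-1.8333) + (0.1667)·(3.1667) + (-0.8333)·(-0.8333) + (-0.8333)·(-2.8333) + (-1.8333)·(0.1667) + (0.1667)·(2.1667)) / 5 = -2.1667/5 = -0.4333
  S[A,C] = ((3.1667)·(0) + (0.1667)·(2) + (-0.8333)·(1) + (-0.8333)·(3) + (-1.8333)·(-3) + (0.1667)·(-3)) / 5 = 2/5 = 0.4
  S[B,B] = ((-1.8333)·(-1.8333) + (3.1667)·(3.1667) + (-0.8333)·(-0.8333) + (-2.8333)·(-2.8333) + (0.1667)·(0.1667) + (2.1667)·(2.1667)) / 5 = 26.8333/5 = 5.3667
  S[B,C] = ((-1.8333)·(0) + (3.1667)·(2) + (-0.8333)·(1) + (-2.8333)·(3) + (0.1667)·(-3) + (2.1667)·(-3)) / 5 = -10/5 = -2
  S[C,C] = ((0)·(0) + (2)·(2) + (1)·(1) + (3)·(3) + (-3)·(-3) + (-3)·(-3)) / 5 = 32/5 = 6.4

S is symmetric (S[j,i] = S[i,j]). Assembling:

S = [[2.9667, -0.4333, 0.4],
 [-0.4333, 5.3667, -2],
 [0.4, -2, 6.4]]


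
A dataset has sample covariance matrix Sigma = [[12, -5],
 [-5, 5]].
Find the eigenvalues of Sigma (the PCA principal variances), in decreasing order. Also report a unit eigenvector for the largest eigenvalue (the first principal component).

Step 1 — characteristic polynomial of 2×2 Sigma:
  det(Sigma - λI) = λ² - trace · λ + det = 0.
  trace = 12 + 5 = 17, det = 12·5 - (-5)² = 35.
Step 2 — discriminant:
  Δ = trace² - 4·det = 289 - 140 = 149.
Step 3 — eigenvalues:
  λ = (trace ± √Δ)/2 = (17 ± 12.2066)/2,
  λ_1 = 14.6033,  λ_2 = 2.3967.

Step 4 — unit eigenvector for λ_1: solve (Sigma - λ_1 I)v = 0. First row:
  (12 - 14.6033)·v_x + (-5)·v_y = 0, i.e. (-2.6033)·v_x + (-5)·v_y = 0,
  so v ∝ (b, λ_1 - a) = (-5, 2.6033); multiply by -1 so the first entry is positive: u = (5, -2.6033).
  ||u|| = √((5)² + (-2.6033)²) = √(31.7771) ≈ 5.6371,
  v_1 = u/||u|| ≈ (0.887, -0.4618) (||v_1|| = 1).

λ_1 = 14.6033,  λ_2 = 2.3967;  v_1 ≈ (0.887, -0.4618)


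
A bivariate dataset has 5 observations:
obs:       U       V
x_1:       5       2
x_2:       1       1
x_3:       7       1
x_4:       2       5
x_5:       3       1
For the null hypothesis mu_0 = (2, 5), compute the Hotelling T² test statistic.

Step 1 — sample mean vector:
  mean(U) = (5 + 1 + 7 + 2 + 3) / 5 = 18/5 = 3.6
  mean(V) = (2 + 1 + 1 + 5 + 1) / 5 = 10/5 = 2
  x̄ = (3.6, 2),  deviation x̄ - mu_0 = (3.6, 2) - (2, 5) = (1.6, -3).

Step 2 — sample covariance matrix, S[i,j] = (1/(n-1)) · Σ_k (x_{k,i} - mean_i) · (x_{k,j} - mean_j), divisor n-1 = 4:
  S[U,U] = ((1.4)·(1.4) + (-2.6)·(-2.6) + (3.4)·(3.4) + (-1.6)·(-1.6) + (-0.6)·(-0.6)) / 4 = 23.2/4 = 5.8
  S[U,V] = ((1.4)·(0) + (-2.6)·(-1) + (3.4)·(-1) + (-1.6)·(3) + (-0.6)·(-1)) / 4 = -5/4 = -1.25
  S[V,V] = ((0)·(0) + (-1)·(-1) + (-1)·(-1) + (3)·(3) + (-1)·(-1)) / 4 = 12/4 = 3
  S = [[5.8, -1.25],
 [-1.25, 3]].

Step 3 — invert S. det(S) = 5.8·3 - (-1.25)² = 15.8375.
  S^{-1} = (1/det) · [[d, -b], [-b, a]] = [[0.1894, 0.0789],
 [0.0789, 0.3662]].

Step 4 — quadratic form (x̄ - mu_0)^T · S^{-1} · (x̄ - mu_0):
  S^{-1} · (x̄ - mu_0) = (0.0663, -0.9724),
  (x̄ - mu_0)^T · [...] = (1.6)·(0.0663) + (-3)·(-0.9724) = 3.0232.

Step 5 — scale by n: T² = 5 · 3.0232 = 15.116.

T² ≈ 15.116


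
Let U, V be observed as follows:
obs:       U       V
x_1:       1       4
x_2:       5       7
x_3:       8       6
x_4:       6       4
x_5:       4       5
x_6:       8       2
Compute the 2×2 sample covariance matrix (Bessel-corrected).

Step 1 — column means:
  mean(U) = (1 + 5 + 8 + 6 + 4 + 8) / 6 = 32/6 = 5.3333
  mean(V) = (4 + 7 + 6 + 4 + 5 + 2) / 6 = 28/6 = 4.6667

Step 2 — sample covariance S[i,j] = (1/(n-1)) · Σ_k (x_{k,i} - mean_i) · (x_{k,j} - mean_j), with n-1 = 5.
  S[U,U] = ((-4.3333)·(-4.3333) + (-0.3333)·(-0.3333) + (2.6667)·(2.6667) + (0.6667)·(0.6667) + (-1.3333)·(-1.3333) + (2.6667)·(2.6667)) / 5 = 35.3333/5 = 7.0667
  S[U,V] = ((-4.3333)·(-0.6667) + (-0.3333)·(2.3333) + (2.6667)·(1.3333) + (0.6667)·(-0.6667) + (-1.3333)·(0.3333) + (2.6667)·(-2.6667)) / 5 = -2.3333/5 = -0.4667
  S[V,V] = ((-0.6667)·(-0.6667) + (2.3333)·(2.3333) + (1.3333)·(1.3333) + (-0.6667)·(-0.6667) + (0.3333)·(0.3333) + (-2.6667)·(-2.6667)) / 5 = 15.3333/5 = 3.0667

S is symmetric (S[j,i] = S[i,j]). Assembling:

S = [[7.0667, -0.4667],
 [-0.4667, 3.0667]]


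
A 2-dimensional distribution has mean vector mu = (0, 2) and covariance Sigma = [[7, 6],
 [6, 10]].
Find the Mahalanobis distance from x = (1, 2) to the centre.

Step 1 — centre the observation: (x - mu) = (1, 0).

Step 2 — invert Sigma. det(Sigma) = 7·10 - (6)² = 34.
  Sigma^{-1} = (1/det) · [[d, -b], [-b, a]] = [[0.2941, -0.1765],
 [-0.1765, 0.2059]].

Step 3 — form the quadratic (x - mu)^T · Sigma^{-1} · (x - mu):
  Sigma^{-1} · (x - mu) = (0.2941, -0.1765).
  (x - mu)^T · [Sigma^{-1} · (x - mu)] = (1)·(0.2941) + (0)·(-0.1765) = 0.2941.

Step 4 — take square root: d = √(0.2941) ≈ 0.5423.

d(x, mu) = √(0.2941) ≈ 0.5423


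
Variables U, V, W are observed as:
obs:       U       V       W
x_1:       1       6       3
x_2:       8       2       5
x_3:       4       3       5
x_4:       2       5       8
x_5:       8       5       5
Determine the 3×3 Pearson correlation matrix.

Step 1 — column means:
  mean(U) = (1 + 8 + 4 + 2 + 8) / 5 = 23/5 = 4.6
  mean(V) = (6 + 2 + 3 + 5 + 5) / 5 = 21/5 = 4.2
  mean(W) = (3 + 5 + 5 + 8 + 5) / 5 = 26/5 = 5.2

Step 2 — sample variances and covariances s[i,j] = (1/(n-1)) · Σ_k (x_{k,i} - mean_i) · (x_{k,j} - mean_j), with n-1 = 4:
  s[U,U] = ((-3.6)·(-3.6) + (3.4)·(3.4) + (-0.6)·(-0.6) + (-2.6)·(-2.6) + (3.4)·(3.4)) / 4 = 43.2/4 = 10.8
  s[U,V] = ((-3.6)·(1.8) + (3.4)·(-2.2) + (-0.6)·(-1.2) + (-2.6)·(0.8) + (3.4)·(0.8)) / 4 = -12.6/4 = -3.15
  s[U,W] = ((-3.6)·(-2.2) + (3.4)·(-0.2) + (-0.6)·(-0.2) + (-2.6)·(2.8) + (3.4)·(-0.2)) / 4 = -0.6/4 = -0.15
  s[V,V] = ((1.8)·(1.8) + (-2.2)·(-2.2) + (-1.2)·(-1.2) + (0.8)·(0.8) + (0.8)·(0.8)) / 4 = 10.8/4 = 2.7
  s[V,W] = ((1.8)·(-2.2) + (-2.2)·(-0.2) + (-1.2)·(-0.2) + (0.8)·(2.8) + (0.8)·(-0.2)) / 4 = -1.2/4 = -0.3
  s[W,W] = ((-2.2)·(-2.2) + (-0.2)·(-0.2) + (-0.2)·(-0.2) + (2.8)·(2.8) + (-0.2)·(-0.2)) / 4 = 12.8/4 = 3.2
  Sample standard deviations s_i = √(s[i,i]):
  s(U) = √(10.8) = 3.2863
  s(V) = √(2.7) = 1.6432
  s(W) = √(3.2) = 1.7889

Step 3 — r_{ij} = s_{ij} / (s_i · s_j):
  r[U,U] = 1 (diagonal).
  r[U,V] = -3.15 / (3.2863 · 1.6432) = -3.15 / 5.4 = -0.5833
  r[U,W] = -0.15 / (3.2863 · 1.7889) = -0.15 / 5.8788 = -0.0255
  r[V,V] = 1 (diagonal).
  r[V,W] = -0.3 / (1.6432 · 1.7889) = -0.3 / 2.9394 = -0.1021
  r[W,W] = 1 (diagonal).

R is symmetric with unit diagonal. Assembling:

R = [[1, -0.5833, -0.0255],
 [-0.5833, 1, -0.1021],
 [-0.0255, -0.1021, 1]]


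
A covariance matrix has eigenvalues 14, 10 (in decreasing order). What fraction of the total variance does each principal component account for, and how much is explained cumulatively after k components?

Step 1 — total variance = trace(Sigma) = Σ λ_i = 14 + 10 = 24.

Step 2 — fraction explained by component i = λ_i / Σ λ:
  PC1: 14/24 = 0.5833
  PC2: 10/24 = 0.4167

Step 3 — cumulative fraction after k components = (λ_1 + ... + λ_k) / Σ λ:
  k = 1: 14/24 = 0.5833
  k = 2: (14 + 10)/24 = 24/24 = 1

Summary (fraction, with percent):

explained: PC1 0.5833 (58.33%), PC2 0.4167 (41.67%);  cumulative: 0.5833, 1


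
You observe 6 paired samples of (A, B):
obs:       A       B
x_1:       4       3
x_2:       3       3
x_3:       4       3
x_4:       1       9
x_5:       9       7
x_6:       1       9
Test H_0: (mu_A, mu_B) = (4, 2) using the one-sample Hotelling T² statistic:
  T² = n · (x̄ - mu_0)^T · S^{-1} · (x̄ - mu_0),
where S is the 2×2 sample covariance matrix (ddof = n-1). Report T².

Step 1 — sample mean vector:
  mean(A) = (4 + 3 + 4 + 1 + 9 + 1) / 6 = 22/6 = 3.6667
  mean(B) = (3 + 3 + 3 + 9 + 7 + 9) / 6 = 34/6 = 5.6667
  x̄ = (3.6667, 5.6667),  deviation x̄ - mu_0 = (3.6667, 5.6667) - (4, 2) = (-0.3333, 3.6667).

Step 2 — sample covariance matrix, S[i,j] = (1/(n-1)) · Σ_k (x_{k,i} - mean_i) · (x_{k,j} - mean_j), divisor n-1 = 5:
  S[A,A] = ((0.3333)·(0.3333) + (-0.6667)·(-0.6667) + (0.3333)·(0.3333) + (-2.6667)·(-2.6667) + (5.3333)·(5.3333) + (-2.6667)·(-2.6667)) / 5 = 43.3333/5 = 8.6667
  S[A,B] = ((0.3333)·(-2.6667) + (-0.6667)·(-2.6667) + (0.3333)·(-2.6667) + (-2.6667)·(3.3333) + (5.3333)·(1.3333) + (-2.6667)·(3.3333)) / 5 = -10.6667/5 = -2.1333
  S[B,B] = ((-2.6667)·(-2.6667) + (-2.6667)·(-2.6667) + (-2.6667)·(-2.6667) + (3.3333)·(3.3333) + (1.3333)·(1.3333) + (3.3333)·(3.3333)) / 5 = 45.3333/5 = 9.0667
  S = [[8.6667, -2.1333],
 [-2.1333, 9.0667]].

Step 3 — invert S. det(S) = 8.6667·9.0667 - (-2.1333)² = 74.0267.
  S^{-1} = (1/det) · [[d, -b], [-b, a]] = [[0.1225, 0.0288],
 [0.0288, 0.1171]].

Step 4 — quadratic form (x̄ - mu_0)^T · S^{-1} · (x̄ - mu_0):
  S^{-1} · (x̄ - mu_0) = (0.0648, 0.4197),
  (x̄ - mu_0)^T · [...] = (-0.3333)·(0.0648) + (3.6667)·(0.4197) = 1.5172.

Step 5 — scale by n: T² = 6 · 1.5172 = 9.103.

T² ≈ 9.103


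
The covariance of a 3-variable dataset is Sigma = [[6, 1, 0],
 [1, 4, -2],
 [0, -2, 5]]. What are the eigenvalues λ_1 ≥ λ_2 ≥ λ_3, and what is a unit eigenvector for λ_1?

Step 1 — characteristic polynomial p(λ) = det(λI - Sigma) = λ³ - tr·λ² + c_1·λ - det, where tr = trace, c_1 = sum of the principal 2×2 minors, det = det(Sigma):
  tr = 6 + 4 + 5 = 15,
  c_1 = (6·4 - (1)²) + (6·5 - (0)²) + (4·5 - (-2)²) = 23 + 30 + 16 = 69,
  det = 6·(4·5 - (-2)²) - (1)·((1)·5 - (-2)·(0)) + (0)·((1)·(-2) - 4·(0)) = 6·(16) - (1)·(5) + (0)·(-2) = 91.
  So p(λ) = λ³ - 15λ² + 69λ - 91.
Step 2 — look for an integer root (rational root theorem: any rational root is an integer divisor of 91). Testing λ = 7:
  p(7) = 343 - 735 + 483 - 91 = 0  ✓
  Dividing out (λ - 7): p(λ) = (λ - 7)(λ² - 8λ + 13).
Step 3 — remaining eigenvalues from the quadratic λ² - 8λ + 13 = 0:
  Δ = 8² - 4·13 = 64 - 52 = 12,  λ = (8 ± √12)/2 = (8 ± 3.4641)/2 ≈ 5.7321 or 2.2679.
  Sorted: λ_1 = 7,  λ_2 = 5.7321,  λ_3 = 2.2679  (check: sum = 15 = tr ✓).

Step 4 — unit eigenvector for λ_1 = 7: v spans the null space of (Sigma - λ_1 I), whose rows are
  r_1 = (-1, 1, 0),  r_2 = (1, -3, -2),  r_3 = (0, -2, -2).
  v is orthogonal to every row, so take v ∝ r_1 × r_2 = ((1)·(-2) - (0)·(-3), (0)·(1) - (-1)·(-2), (-1)·(-3) - (1)·(1)) = (-2, -2, 2).
  Rescale (divide by 2; multiply by -1 so the first nonzero entry is positive): u = (1, 1, -1).
  ||u|| = √((1)² + (1)² + (-1)²) = √(3) ≈ 1.7321,  v_1 = u/||u|| ≈ (0.5774, 0.5774, -0.5774) (||v_1|| = 1).

λ_1 = 7,  λ_2 = 5.7321,  λ_3 = 2.2679;  v_1 ≈ (0.5774, 0.5774, -0.5774)


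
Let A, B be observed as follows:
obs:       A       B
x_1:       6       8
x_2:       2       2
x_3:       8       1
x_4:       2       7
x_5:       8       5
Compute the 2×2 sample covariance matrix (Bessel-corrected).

Step 1 — column means:
  mean(A) = (6 + 2 + 8 + 2 + 8) / 5 = 26/5 = 5.2
  mean(B) = (8 + 2 + 1 + 7 + 5) / 5 = 23/5 = 4.6

Step 2 — sample covariance S[i,j] = (1/(n-1)) · Σ_k (x_{k,i} - mean_i) · (x_{k,j} - mean_j), with n-1 = 4.
  S[A,A] = ((0.8)·(0.8) + (-3.2)·(-3.2) + (2.8)·(2.8) + (-3.2)·(-3.2) + (2.8)·(2.8)) / 4 = 36.8/4 = 9.2
  S[A,B] = ((0.8)·(3.4) + (-3.2)·(-2.6) + (2.8)·(-3.6) + (-3.2)·(2.4) + (2.8)·(0.4)) / 4 = -5.6/4 = -1.4
  S[B,B] = ((3.4)·(3.4) + (-2.6)·(-2.6) + (-3.6)·(-3.6) + (2.4)·(2.4) + (0.4)·(0.4)) / 4 = 37.2/4 = 9.3

S is symmetric (S[j,i] = S[i,j]). Assembling:

S = [[9.2, -1.4],
 [-1.4, 9.3]]


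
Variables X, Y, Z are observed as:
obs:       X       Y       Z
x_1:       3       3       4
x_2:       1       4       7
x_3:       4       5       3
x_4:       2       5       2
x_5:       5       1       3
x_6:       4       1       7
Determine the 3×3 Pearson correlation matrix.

Step 1 — column means:
  mean(X) = (3 + 1 + 4 + 2 + 5 + 4) / 6 = 19/6 = 3.1667
  mean(Y) = (3 + 4 + 5 + 5 + 1 + 1) / 6 = 19/6 = 3.1667
  mean(Z) = (4 + 7 + 3 + 2 + 3 + 7) / 6 = 26/6 = 4.3333

Step 2 — sample variances and covariances s[i,j] = (1/(n-1)) · Σ_k (x_{k,i} - mean_i) · (x_{k,j} - mean_j), with n-1 = 5:
  s[X,X] = ((-0.1667)·(-0.1667) + (-2.1667)·(-2.1667) + (0.8333)·(0.8333) + (-1.1667)·(-1.1667) + (1.8333)·(1.8333) + (0.8333)·(0.8333)) / 5 = 10.8333/5 = 2.1667
  s[X,Y] = ((-0.1667)·(-0.1667) + (-2.1667)·(0.8333) + (0.8333)·(1.8333) + (-1.1667)·(1.8333) + (1.8333)·(-2.1667) + (0.8333)·(-2.1667)) / 5 = -8.1667/5 = -1.6333
  s[X,Z] = ((-0.1667)·(-0.3333) + (-2.1667)·(2.6667) + (0.8333)·(-1.3333) + (-1.1667)·(-2.3333) + (1.8333)·(-1.3333) + (0.8333)·(2.6667)) / 5 = -4.3333/5 = -0.8667
  s[Y,Y] = ((-0.1667)·(-0.1667) + (0.8333)·(0.8333) + (1.8333)·(1.8333) + (1.8333)·(1.8333) + (-2.1667)·(-2.1667) + (-2.1667)·(-2.1667)) / 5 = 16.8333/5 = 3.3667
  s[Y,Z] = ((-0.1667)·(-0.3333) + (0.8333)·(2.6667) + (1.8333)·(-1.3333) + (1.8333)·(-2.3333) + (-2.1667)·(-1.3333) + (-2.1667)·(2.6667)) / 5 = -7.3333/5 = -1.4667
  s[Z,Z] = ((-0.3333)·(-0.3333) + (2.6667)·(2.6667) + (-1.3333)·(-1.3333) + (-2.3333)·(-2.3333) + (-1.3333)·(-1.3333) + (2.6667)·(2.6667)) / 5 = 23.3333/5 = 4.6667
  Sample standard deviations s_i = √(s[i,i]):
  s(X) = √(2.1667) = 1.472
  s(Y) = √(3.3667) = 1.8348
  s(Z) = √(4.6667) = 2.1602

Step 3 — r_{ij} = s_{ij} / (s_i · s_j):
  r[X,X] = 1 (diagonal).
  r[X,Y] = -1.6333 / (1.472 · 1.8348) = -1.6333 / 2.7008 = -0.6048
  r[X,Z] = -0.8667 / (1.472 · 2.1602) = -0.8667 / 3.1798 = -0.2726
  r[Y,Y] = 1 (diagonal).
  r[Y,Z] = -1.4667 / (1.8348 · 2.1602) = -1.4667 / 3.9637 = -0.37
  r[Z,Z] = 1 (diagonal).

R is symmetric with unit diagonal. Assembling:

R = [[1, -0.6048, -0.2726],
 [-0.6048, 1, -0.37],
 [-0.2726, -0.37, 1]]


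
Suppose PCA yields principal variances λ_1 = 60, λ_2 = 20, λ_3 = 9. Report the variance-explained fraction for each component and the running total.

Step 1 — total variance = trace(Sigma) = Σ λ_i = 60 + 20 + 9 = 89.

Step 2 — fraction explained by component i = λ_i / Σ λ:
  PC1: 60/89 = 0.6742
  PC2: 20/89 = 0.2247
  PC3: 9/89 = 0.1011

Step 3 — cumulative fraction after k components = (λ_1 + ... + λ_k) / Σ λ:
  k = 1: 60/89 = 0.6742
  k = 2: (60 + 20)/89 = 80/89 = 0.8989
  k = 3: (60 + 20 + 9)/89 = 89/89 = 1

Summary (fraction, with percent):

explained: PC1 0.6742 (67.42%), PC2 0.2247 (22.47%), PC3 0.1011 (10.11%);  cumulative: 0.6742, 0.8989, 1


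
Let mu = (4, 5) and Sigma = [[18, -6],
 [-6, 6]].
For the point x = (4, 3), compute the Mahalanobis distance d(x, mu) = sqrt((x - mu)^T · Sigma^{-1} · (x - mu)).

Step 1 — centre the observation: (x - mu) = (0, -2).

Step 2 — invert Sigma. det(Sigma) = 18·6 - (-6)² = 72.
  Sigma^{-1} = (1/det) · [[d, -b], [-b, a]] = [[0.0833, 0.0833],
 [0.0833, 0.25]].

Step 3 — form the quadratic (x - mu)^T · Sigma^{-1} · (x - mu):
  Sigma^{-1} · (x - mu) = (-0.1667, -0.5).
  (x - mu)^T · [Sigma^{-1} · (x - mu)] = (0)·(-0.1667) + (-2)·(-0.5) = 1.

Step 4 — take square root: d = √(1) ≈ 1.

d(x, mu) = √(1) ≈ 1


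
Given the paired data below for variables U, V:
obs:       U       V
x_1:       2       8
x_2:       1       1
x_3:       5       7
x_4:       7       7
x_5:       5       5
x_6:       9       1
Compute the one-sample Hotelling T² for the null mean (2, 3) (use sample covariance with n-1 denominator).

Step 1 — sample mean vector:
  mean(U) = (2 + 1 + 5 + 7 + 5 + 9) / 6 = 29/6 = 4.8333
  mean(V) = (8 + 1 + 7 + 7 + 5 + 1) / 6 = 29/6 = 4.8333
  x̄ = (4.8333, 4.8333),  deviation x̄ - mu_0 = (4.8333, 4.8333) - (2, 3) = (2.8333, 1.8333).

Step 2 — sample covariance matrix, S[i,j] = (1/(n-1)) · Σ_k (x_{k,i} - mean_i) · (x_{k,j} - mean_j), divisor n-1 = 5:
  S[U,U] = ((-2.8333)·(-2.8333) + (-3.8333)·(-3.8333) + (0.1667)·(0.1667) + (2.1667)·(2.1667) + (0.1667)·(0.1667) + (4.1667)·(4.1667)) / 5 = 44.8333/5 = 8.9667
  S[U,V] = ((-2.8333)·(3.1667) + (-3.8333)·(-3.8333) + (0.1667)·(2.1667) + (2.1667)·(2.1667) + (0.1667)·(0.1667) + (4.1667)·(-3.8333)) / 5 = -5.1667/5 = -1.0333
  S[V,V] = ((3.1667)·(3.1667) + (-3.8333)·(-3.8333) + (2.1667)·(2.1667) + (2.1667)·(2.1667) + (0.1667)·(0.1667) + (-3.8333)·(-3.8333)) / 5 = 48.8333/5 = 9.7667
  S = [[8.9667, -1.0333],
 [-1.0333, 9.7667]].

Step 3 — invert S. det(S) = 8.9667·9.7667 - (-1.0333)² = 86.5067.
  S^{-1} = (1/det) · [[d, -b], [-b, a]] = [[0.1129, 0.0119],
 [0.0119, 0.1037]].

Step 4 — quadratic form (x̄ - mu_0)^T · S^{-1} · (x̄ - mu_0):
  S^{-1} · (x̄ - mu_0) = (0.3418, 0.2239),
  (x̄ - mu_0)^T · [...] = (2.8333)·(0.3418) + (1.8333)·(0.2239) = 1.3788.

Step 5 — scale by n: T² = 6 · 1.3788 = 8.273.

T² ≈ 8.273


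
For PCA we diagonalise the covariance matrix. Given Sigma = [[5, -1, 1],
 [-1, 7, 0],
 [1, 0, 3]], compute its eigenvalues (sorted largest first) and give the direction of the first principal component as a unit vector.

Step 1 — characteristic polynomial p(λ) = det(λI - Sigma) = λ³ - tr·λ² + c_1·λ - det, where tr = trace, c_1 = sum of the principal 2×2 minors, det = det(Sigma):
  tr = 5 + 7 + 3 = 15,
  c_1 = (5·7 - (-1)²) + (5·3 - (1)²) + (7·3 - (0)²) = 34 + 14 + 21 = 69,
  det = 5·(7·3 - (0)²) - (-1)·((-1)·3 - (0)·(1)) + (1)·((-1)·(0) - 7·(1)) = 5·(21) - (-1)·(-3) + (1)·(-7) = 95.
  So p(λ) = λ³ - 15λ² + 69λ - 95.
Step 2 — look for an integer root (rational root theorem: any rational root is an integer divisor of 95). Testing λ = 5:
  p(5) = 125 - 375 + 345 - 95 = 0  ✓
  Dividing out (λ - 5): p(λ) = (λ - 5)(λ² - 10λ + 19).
Step 3 — remaining eigenvalues from the quadratic λ² - 10λ + 19 = 0:
  Δ = 10² - 4·19 = 100 - 76 = 24,  λ = (10 ± √24)/2 = (10 ± 4.899)/2 ≈ 7.4495 or 2.5505.
  Sorted: λ_1 = 7.4495,  λ_2 = 5,  λ_3 = 2.5505  (check: sum = 15 = tr ✓).

Step 4 — unit eigenvector for λ_1 ≈ 7.4495: v spans the null space of (Sigma - λ_1 I), whose rows are
  r_1 = (-2.4495, -1, 1),  r_2 = (-1, -0.4495, 0),  r_3 = (1, 0, -4.4495).
  v is orthogonal to every row, so take v ∝ r_1 × r_2 = ((-1)·(0) - (1)·(-0.4495), (1)·(-1) - (-2.4495)·(0), (-2.4495)·(-0.4495) - (-1)·(-1)) ≈ (0.4495, -1, 0.101).
  Let u = (0.4495, -1, 0.101).
  ||u|| = √((0.4495)² + (-1)² + (0.101)²) = √(1.2122) ≈ 1.101,  v_1 = u/||u|| ≈ (0.4082, -0.9082, 0.0918) (||v_1|| = 1).

λ_1 = 7.4495,  λ_2 = 5,  λ_3 = 2.5505;  v_1 ≈ (0.4082, -0.9082, 0.0918)


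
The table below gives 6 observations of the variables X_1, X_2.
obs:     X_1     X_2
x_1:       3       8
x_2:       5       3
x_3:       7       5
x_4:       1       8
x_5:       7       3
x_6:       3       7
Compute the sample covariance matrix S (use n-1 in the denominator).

Step 1 — column means:
  mean(X_1) = (3 + 5 + 7 + 1 + 7 + 3) / 6 = 26/6 = 4.3333
  mean(X_2) = (8 + 3 + 5 + 8 + 3 + 7) / 6 = 34/6 = 5.6667

Step 2 — sample covariance S[i,j] = (1/(n-1)) · Σ_k (x_{k,i} - mean_i) · (x_{k,j} - mean_j), with n-1 = 5.
  S[X_1,X_1] = ((-1.3333)·(-1.3333) + (0.6667)·(0.6667) + (2.6667)·(2.6667) + (-3.3333)·(-3.3333) + (2.6667)·(2.6667) + (-1.3333)·(-1.3333)) / 5 = 29.3333/5 = 5.8667
  S[X_1,X_2] = ((-1.3333)·(2.3333) + (0.6667)·(-2.6667) + (2.6667)·(-0.6667) + (-3.3333)·(2.3333) + (2.6667)·(-2.6667) + (-1.3333)·(1.3333)) / 5 = -23.3333/5 = -4.6667
  S[X_2,X_2] = ((2.3333)·(2.3333) + (-2.6667)·(-2.6667) + (-0.6667)·(-0.6667) + (2.3333)·(2.3333) + (-2.6667)·(-2.6667) + (1.3333)·(1.3333)) / 5 = 27.3333/5 = 5.4667

S is symmetric (S[j,i] = S[i,j]). Assembling:

S = [[5.8667, -4.6667],
 [-4.6667, 5.4667]]


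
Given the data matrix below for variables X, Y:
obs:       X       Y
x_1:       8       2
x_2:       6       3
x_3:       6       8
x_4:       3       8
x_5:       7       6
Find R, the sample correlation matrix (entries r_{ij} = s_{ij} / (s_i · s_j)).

Step 1 — column means:
  mean(X) = (8 + 6 + 6 + 3 + 7) / 5 = 30/5 = 6
  mean(Y) = (2 + 3 + 8 + 8 + 6) / 5 = 27/5 = 5.4

Step 2 — sample variances and covariances s[i,j] = (1/(n-1)) · Σ_k (x_{k,i} - mean_i) · (x_{k,j} - mean_j), with n-1 = 4:
  s[X,X] = ((2)·(2) + (0)·(0) + (0)·(0) + (-3)·(-3) + (1)·(1)) / 4 = 14/4 = 3.5
  s[X,Y] = ((2)·(-3.4) + (0)·(-2.4) + (0)·(2.6) + (-3)·(2.6) + (1)·(0.6)) / 4 = -14/4 = -3.5
  s[Y,Y] = ((-3.4)·(-3.4) + (-2.4)·(-2.4) + (2.6)·(2.6) + (2.6)·(2.6) + (0.6)·(0.6)) / 4 = 31.2/4 = 7.8
  Sample standard deviations s_i = √(s[i,i]):
  s(X) = √(3.5) = 1.8708
  s(Y) = √(7.8) = 2.7928

Step 3 — r_{ij} = s_{ij} / (s_i · s_j):
  r[X,X] = 1 (diagonal).
  r[X,Y] = -3.5 / (1.8708 · 2.7928) = -3.5 / 5.2249 = -0.6699
  r[Y,Y] = 1 (diagonal).

R is symmetric with unit diagonal. Assembling:

R = [[1, -0.6699],
 [-0.6699, 1]]


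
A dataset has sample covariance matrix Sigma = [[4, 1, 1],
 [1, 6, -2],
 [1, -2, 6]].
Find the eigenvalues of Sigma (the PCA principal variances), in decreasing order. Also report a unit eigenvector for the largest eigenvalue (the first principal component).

Step 1 — characteristic polynomial p(λ) = det(λI - Sigma) = λ³ - tr·λ² + c_1·λ - det, where tr = trace, c_1 = sum of the principal 2×2 minors, det = det(Sigma):
  tr = 4 + 6 + 6 = 16,
  c_1 = (4·6 - (1)²) + (4·6 - (1)²) + (6·6 - (-2)²) = 23 + 23 + 32 = 78,
  det = 4·(6·6 - (-2)²) - (1)·((1)·6 - (-2)·(1)) + (1)·((1)·(-2) - 6·(1)) = 4·(32) - (1)·(8) + (1)·(-8) = 112.
  So p(λ) = λ³ - 16λ² + 78λ - 112.
Step 2 — look for an integer root (rational root theorem: any rational root is an integer divisor of 112). Testing λ = 8:
  p(8) = 512 - 1024 + 624 - 112 = 0  ✓
  Dividing out (λ - 8): p(λ) = (λ - 8)(λ² - 8λ + 14).
Step 3 — remaining eigenvalues from the quadratic λ² - 8λ + 14 = 0:
  Δ = 8² - 4·14 = 64 - 56 = 8,  λ = (8 ± √8)/2 = (8 ± 2.8284)/2 ≈ 5.4142 or 2.5858.
  Sorted: λ_1 = 8,  λ_2 = 5.4142,  λ_3 = 2.5858  (check: sum = 16 = tr ✓).

Step 4 — unit eigenvector for λ_1 = 8: v spans the null space of (Sigma - λ_1 I), whose rows are
  r_1 = (-4, 1, 1),  r_2 = (1, -2, -2),  r_3 = (1, -2, -2).
  v is orthogonal to every row, so take v ∝ r_1 × r_2 = ((1)·(-2) - (1)·(-2), (1)·(1) - (-4)·(-2), (-4)·(-2) - (1)·(1)) = (0, -7, 7).
  Rescale (divide by 7; multiply by -1 so the first nonzero entry is positive): u = (0, 1, -1).
  ||u|| = √((0)² + (1)² + (-1)²) = √(2) ≈ 1.4142,  v_1 = u/||u|| ≈ (0, 0.7071, -0.7071) (||v_1|| = 1).

λ_1 = 8,  λ_2 = 5.4142,  λ_3 = 2.5858;  v_1 ≈ (0, 0.7071, -0.7071)


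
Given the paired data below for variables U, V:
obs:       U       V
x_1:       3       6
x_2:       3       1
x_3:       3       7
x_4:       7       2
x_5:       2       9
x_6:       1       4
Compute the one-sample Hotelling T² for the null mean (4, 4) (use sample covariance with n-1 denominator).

Step 1 — sample mean vector:
  mean(U) = (3 + 3 + 3 + 7 + 2 + 1) / 6 = 19/6 = 3.1667
  mean(V) = (6 + 1 + 7 + 2 + 9 + 4) / 6 = 29/6 = 4.8333
  x̄ = (3.1667, 4.8333),  deviation x̄ - mu_0 = (3.1667, 4.8333) - (4, 4) = (-0.8333, 0.8333).

Step 2 — sample covariance matrix, S[i,j] = (1/(n-1)) · Σ_k (x_{k,i} - mean_i) · (x_{k,j} - mean_j), divisor n-1 = 5:
  S[U,U] = ((-0.1667)·(-0.1667) + (-0.1667)·(-0.1667) + (-0.1667)·(-0.1667) + (3.8333)·(3.8333) + (-1.1667)·(-1.1667) + (-2.1667)·(-2.1667)) / 5 = 20.8333/5 = 4.1667
  S[U,V] = ((-0.1667)·(1.1667) + (-0.1667)·(-3.8333) + (-0.1667)·(2.1667) + (3.8333)·(-2.8333) + (-1.1667)·(4.1667) + (-2.1667)·(-0.8333)) / 5 = -13.8333/5 = -2.7667
  S[V,V] = ((1.1667)·(1.1667) + (-3.8333)·(-3.8333) + (2.1667)·(2.1667) + (-2.8333)·(-2.8333) + (4.1667)·(4.1667) + (-0.8333)·(-0.8333)) / 5 = 46.8333/5 = 9.3667
  S = [[4.1667, -2.7667],
 [-2.7667, 9.3667]].

Step 3 — invert S. det(S) = 4.1667·9.3667 - (-2.7667)² = 31.3733.
  S^{-1} = (1/det) · [[d, -b], [-b, a]] = [[0.2986, 0.0882],
 [0.0882, 0.1328]].

Step 4 — quadratic form (x̄ - mu_0)^T · S^{-1} · (x̄ - mu_0):
  S^{-1} · (x̄ - mu_0) = (-0.1753, 0.0372),
  (x̄ - mu_0)^T · [...] = (-0.8333)·(-0.1753) + (0.8333)·(0.0372) = 0.1771.

Step 5 — scale by n: T² = 6 · 0.1771 = 1.0625.

T² ≈ 1.0625


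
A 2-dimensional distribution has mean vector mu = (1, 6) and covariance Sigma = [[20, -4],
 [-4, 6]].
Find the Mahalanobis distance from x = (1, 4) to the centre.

Step 1 — centre the observation: (x - mu) = (0, -2).

Step 2 — invert Sigma. det(Sigma) = 20·6 - (-4)² = 104.
  Sigma^{-1} = (1/det) · [[d, -b], [-b, a]] = [[0.0577, 0.0385],
 [0.0385, 0.1923]].

Step 3 — form the quadratic (x - mu)^T · Sigma^{-1} · (x - mu):
  Sigma^{-1} · (x - mu) = (-0.0769, -0.3846).
  (x - mu)^T · [Sigma^{-1} · (x - mu)] = (0)·(-0.0769) + (-2)·(-0.3846) = 0.7692.

Step 4 — take square root: d = √(0.7692) ≈ 0.8771.

d(x, mu) = √(0.7692) ≈ 0.8771


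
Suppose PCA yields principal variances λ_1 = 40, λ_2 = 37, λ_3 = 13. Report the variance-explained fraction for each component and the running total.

Step 1 — total variance = trace(Sigma) = Σ λ_i = 40 + 37 + 13 = 90.

Step 2 — fraction explained by component i = λ_i / Σ λ:
  PC1: 40/90 = 0.4444
  PC2: 37/90 = 0.4111
  PC3: 13/90 = 0.1444

Step 3 — cumulative fraction after k components = (λ_1 + ... + λ_k) / Σ λ:
  k = 1: 40/90 = 0.4444
  k = 2: (40 + 37)/90 = 77/90 = 0.8556
  k = 3: (40 + 37 + 13)/90 = 90/90 = 1

Summary (fraction, with percent):

explained: PC1 0.4444 (44.44%), PC2 0.4111 (41.11%), PC3 0.1444 (14.44%);  cumulative: 0.4444, 0.8556, 1


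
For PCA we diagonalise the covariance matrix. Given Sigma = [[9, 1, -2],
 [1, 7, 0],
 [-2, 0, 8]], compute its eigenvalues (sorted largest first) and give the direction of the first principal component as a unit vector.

Step 1 — characteristic polynomial p(λ) = det(λI - Sigma) = λ³ - tr·λ² + c_1·λ - det, where tr = trace, c_1 = sum of the principal 2×2 minors, det = det(Sigma):
  tr = 9 + 7 + 8 = 24,
  c_1 = (9·7 - (1)²) + (9·8 - (-2)²) + (7·8 - (0)²) = 62 + 68 + 56 = 186,
  det = 9·(7·8 - (0)²) - (1)·((1)·8 - (0)·(-2)) + (-2)·((1)·(0) - 7·(-2)) = 9·(56) - (1)·(8) + (-2)·(14) = 468.
  So p(λ) = λ³ - 24λ² + 186λ - 468.
Step 2 — look for an integer root (rational root theorem: any rational root is an integer divisor of 468). Testing λ = 6:
  p(6) = 216 - 864 + 1116 - 468 = 0  ✓
  Dividing out (λ - 6): p(λ) = (λ - 6)(λ² - 18λ + 78).
Step 3 — remaining eigenvalues from the quadratic λ² - 18λ + 78 = 0:
  Δ = 18² - 4·78 = 324 - 312 = 12,  λ = (18 ± √12)/2 = (18 ± 3.4641)/2 ≈ 10.7321 or 7.2679.
  Sorted: λ_1 = 10.7321,  λ_2 = 7.2679,  λ_3 = 6  (check: sum = 24 = tr ✓).

Step 4 — unit eigenvector for λ_1 ≈ 10.7321: v spans the null space of (Sigma - λ_1 I), whose rows are
  r_1 = (-1.7321, 1, -2),  r_2 = (1, -3.7321, 0),  r_3 = (-2, 0, -2.7321).
  v is orthogonal to every row, so take v ∝ r_1 × r_2 = ((1)·(0) - (-2)·(-3.7321), (-2)·(1) - (-1.7321)·(0), (-1.7321)·(-3.7321) - (1)·(1)) ≈ (-7.4641, -2, 5.4641).
  Rescale (multiply by -1 so the first nonzero entry is positive): u = (7.4641, 2, -5.4641).
  ||u|| = √((7.4641)² + (2)² + (-5.4641)²) = √(89.5692) ≈ 9.4641,  v_1 = u/||u|| ≈ (0.7887, 0.2113, -0.5774) (||v_1|| = 1).

λ_1 = 10.7321,  λ_2 = 7.2679,  λ_3 = 6;  v_1 ≈ (0.7887, 0.2113, -0.5774)


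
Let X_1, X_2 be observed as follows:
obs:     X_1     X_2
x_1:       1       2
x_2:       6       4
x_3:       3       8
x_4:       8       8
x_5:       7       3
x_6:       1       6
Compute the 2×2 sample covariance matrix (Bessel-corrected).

Step 1 — column means:
  mean(X_1) = (1 + 6 + 3 + 8 + 7 + 1) / 6 = 26/6 = 4.3333
  mean(X_2) = (2 + 4 + 8 + 8 + 3 + 6) / 6 = 31/6 = 5.1667

Step 2 — sample covariance S[i,j] = (1/(n-1)) · Σ_k (x_{k,i} - mean_i) · (x_{k,j} - mean_j), with n-1 = 5.
  S[X_1,X_1] = ((-3.3333)·(-3.3333) + (1.6667)·(1.6667) + (-1.3333)·(-1.3333) + (3.6667)·(3.6667) + (2.6667)·(2.6667) + (-3.3333)·(-3.3333)) / 5 = 47.3333/5 = 9.4667
  S[X_1,X_2] = ((-3.3333)·(-3.1667) + (1.6667)·(-1.1667) + (-1.3333)·(2.8333) + (3.6667)·(2.8333) + (2.6667)·(-2.1667) + (-3.3333)·(0.8333)) / 5 = 6.6667/5 = 1.3333
  S[X_2,X_2] = ((-3.1667)·(-3.1667) + (-1.1667)·(-1.1667) + (2.8333)·(2.8333) + (2.8333)·(2.8333) + (-2.1667)·(-2.1667) + (0.8333)·(0.8333)) / 5 = 32.8333/5 = 6.5667

S is symmetric (S[j,i] = S[i,j]). Assembling:

S = [[9.4667, 1.3333],
 [1.3333, 6.5667]]


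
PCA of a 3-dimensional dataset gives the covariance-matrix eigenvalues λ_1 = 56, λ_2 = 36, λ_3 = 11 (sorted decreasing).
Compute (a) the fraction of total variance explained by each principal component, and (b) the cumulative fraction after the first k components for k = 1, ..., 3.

Step 1 — total variance = trace(Sigma) = Σ λ_i = 56 + 36 + 11 = 103.

Step 2 — fraction explained by component i = λ_i / Σ λ:
  PC1: 56/103 = 0.5437
  PC2: 36/103 = 0.3495
  PC3: 11/103 = 0.1068

Step 3 — cumulative fraction after k components = (λ_1 + ... + λ_k) / Σ λ:
  k = 1: 56/103 = 0.5437
  k = 2: (56 + 36)/103 = 92/103 = 0.8932
  k = 3: (56 + 36 + 11)/103 = 103/103 = 1

Summary (fraction, with percent):

explained: PC1 0.5437 (54.37%), PC2 0.3495 (34.95%), PC3 0.1068 (10.68%);  cumulative: 0.5437, 0.8932, 1


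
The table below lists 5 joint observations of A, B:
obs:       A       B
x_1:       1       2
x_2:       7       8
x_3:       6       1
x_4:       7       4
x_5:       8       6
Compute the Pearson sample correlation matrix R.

Step 1 — column means:
  mean(A) = (1 + 7 + 6 + 7 + 8) / 5 = 29/5 = 5.8
  mean(B) = (2 + 8 + 1 + 4 + 6) / 5 = 21/5 = 4.2

Step 2 — sample variances and covariances s[i,j] = (1/(n-1)) · Σ_k (x_{k,i} - mean_i) · (x_{k,j} - mean_j), with n-1 = 4:
  s[A,A] = ((-4.8)·(-4.8) + (1.2)·(1.2) + (0.2)·(0.2) + (1.2)·(1.2) + (2.2)·(2.2)) / 4 = 30.8/4 = 7.7
  s[A,B] = ((-4.8)·(-2.2) + (1.2)·(3.8) + (0.2)·(-3.2) + (1.2)·(-0.2) + (2.2)·(1.8)) / 4 = 18.2/4 = 4.55
  s[B,B] = ((-2.2)·(-2.2) + (3.8)·(3.8) + (-3.2)·(-3.2) + (-0.2)·(-0.2) + (1.8)·(1.8)) / 4 = 32.8/4 = 8.2
  Sample standard deviations s_i = √(s[i,i]):
  s(A) = √(7.7) = 2.7749
  s(B) = √(8.2) = 2.8636

Step 3 — r_{ij} = s_{ij} / (s_i · s_j):
  r[A,A] = 1 (diagonal).
  r[A,B] = 4.55 / (2.7749 · 2.8636) = 4.55 / 7.9461 = 0.5726
  r[B,B] = 1 (diagonal).

R is symmetric with unit diagonal. Assembling:

R = [[1, 0.5726],
 [0.5726, 1]]


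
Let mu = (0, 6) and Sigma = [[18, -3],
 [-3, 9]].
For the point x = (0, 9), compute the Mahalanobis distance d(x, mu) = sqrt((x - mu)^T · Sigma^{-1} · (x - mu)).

Step 1 — centre the observation: (x - mu) = (0, 3).

Step 2 — invert Sigma. det(Sigma) = 18·9 - (-3)² = 153.
  Sigma^{-1} = (1/det) · [[d, -b], [-b, a]] = [[0.0588, 0.0196],
 [0.0196, 0.1176]].

Step 3 — form the quadratic (x - mu)^T · Sigma^{-1} · (x - mu):
  Sigma^{-1} · (x - mu) = (0.0588, 0.3529).
  (x - mu)^T · [Sigma^{-1} · (x - mu)] = (0)·(0.0588) + (3)·(0.3529) = 1.0588.

Step 4 — take square root: d = √(1.0588) ≈ 1.029.

d(x, mu) = √(1.0588) ≈ 1.029


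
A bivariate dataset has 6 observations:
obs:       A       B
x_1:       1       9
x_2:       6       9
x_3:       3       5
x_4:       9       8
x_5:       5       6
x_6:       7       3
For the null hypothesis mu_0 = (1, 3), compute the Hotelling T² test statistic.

Step 1 — sample mean vector:
  mean(A) = (1 + 6 + 3 + 9 + 5 + 7) / 6 = 31/6 = 5.1667
  mean(B) = (9 + 9 + 5 + 8 + 6 + 3) / 6 = 40/6 = 6.6667
  x̄ = (5.1667, 6.6667),  deviation x̄ - mu_0 = (5.1667, 6.6667) - (1, 3) = (4.1667, 3.6667).

Step 2 — sample covariance matrix, S[i,j] = (1/(n-1)) · Σ_k (x_{k,i} - mean_i) · (x_{k,j} - mean_j), divisor n-1 = 5:
  S[A,A] = ((-4.1667)·(-4.1667) + (0.8333)·(0.8333) + (-2.1667)·(-2.1667) + (3.8333)·(3.8333) + (-0.1667)·(-0.1667) + (1.8333)·(1.8333)) / 5 = 40.8333/5 = 8.1667
  S[A,B] = ((-4.1667)·(2.3333) + (0.8333)·(2.3333) + (-2.1667)·(-1.6667) + (3.8333)·(1.3333) + (-0.1667)·(-0.6667) + (1.8333)·(-3.6667)) / 5 = -5.6667/5 = -1.1333
  S[B,B] = ((2.3333)·(2.3333) + (2.3333)·(2.3333) + (-1.6667)·(-1.6667) + (1.3333)·(1.3333) + (-0.6667)·(-0.6667) + (-3.6667)·(-3.6667)) / 5 = 29.3333/5 = 5.8667
  S = [[8.1667, -1.1333],
 [-1.1333, 5.8667]].

Step 3 — invert S. det(S) = 8.1667·5.8667 - (-1.1333)² = 46.6267.
  S^{-1} = (1/det) · [[d, -b], [-b, a]] = [[0.1258, 0.0243],
 [0.0243, 0.1752]].

Step 4 — quadratic form (x̄ - mu_0)^T · S^{-1} · (x̄ - mu_0):
  S^{-1} · (x̄ - mu_0) = (0.6134, 0.7435),
  (x̄ - mu_0)^T · [...] = (4.1667)·(0.6134) + (3.6667)·(0.7435) = 5.2819.

Step 5 — scale by n: T² = 6 · 5.2819 = 31.6914.

T² ≈ 31.6914


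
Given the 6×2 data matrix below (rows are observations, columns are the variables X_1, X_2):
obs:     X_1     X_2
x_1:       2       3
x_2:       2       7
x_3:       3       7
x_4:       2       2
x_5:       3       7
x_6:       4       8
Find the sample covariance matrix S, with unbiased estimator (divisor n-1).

Step 1 — column means:
  mean(X_1) = (2 + 2 + 3 + 2 + 3 + 4) / 6 = 16/6 = 2.6667
  mean(X_2) = (3 + 7 + 7 + 2 + 7 + 8) / 6 = 34/6 = 5.6667

Step 2 — sample covariance S[i,j] = (1/(n-1)) · Σ_k (x_{k,i} - mean_i) · (x_{k,j} - mean_j), with n-1 = 5.
  S[X_1,X_1] = ((-0.6667)·(-0.6667) + (-0.6667)·(-0.6667) + (0.3333)·(0.3333) + (-0.6667)·(-0.6667) + (0.3333)·(0.3333) + (1.3333)·(1.3333)) / 5 = 3.3333/5 = 0.6667
  S[X_1,X_2] = ((-0.6667)·(-2.6667) + (-0.6667)·(1.3333) + (0.3333)·(1.3333) + (-0.6667)·(-3.6667) + (0.3333)·(1.3333) + (1.3333)·(2.3333)) / 5 = 7.3333/5 = 1.4667
  S[X_2,X_2] = ((-2.6667)·(-2.6667) + (1.3333)·(1.3333) + (1.3333)·(1.3333) + (-3.6667)·(-3.6667) + (1.3333)·(1.3333) + (2.3333)·(2.3333)) / 5 = 31.3333/5 = 6.2667

S is symmetric (S[j,i] = S[i,j]). Assembling:

S = [[0.6667, 1.4667],
 [1.4667, 6.2667]]


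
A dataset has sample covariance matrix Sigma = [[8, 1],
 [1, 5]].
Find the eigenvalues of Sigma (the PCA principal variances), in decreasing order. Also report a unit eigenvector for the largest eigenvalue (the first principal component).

Step 1 — characteristic polynomial of 2×2 Sigma:
  det(Sigma - λI) = λ² - trace · λ + det = 0.
  trace = 8 + 5 = 13, det = 8·5 - (1)² = 39.
Step 2 — discriminant:
  Δ = trace² - 4·det = 169 - 156 = 13.
Step 3 — eigenvalues:
  λ = (trace ± √Δ)/2 = (13 ± 3.6056)/2,
  λ_1 = 8.3028,  λ_2 = 4.6972.

Step 4 — unit eigenvector for λ_1: solve (Sigma - λ_1 I)v = 0. First row:
  (8 - 8.3028)·v_x + (1)·v_y = 0, i.e. (-0.3028)·v_x + (1)·v_y = 0,
  so v ∝ (b, λ_1 - a) = (1, 0.3028) = u.
  ||u|| = √((1)² + (0.3028)²) = √(1.0917) ≈ 1.0448,
  v_1 = u/||u|| ≈ (0.9571, 0.2898) (||v_1|| = 1).

λ_1 = 8.3028,  λ_2 = 4.6972;  v_1 ≈ (0.9571, 0.2898)


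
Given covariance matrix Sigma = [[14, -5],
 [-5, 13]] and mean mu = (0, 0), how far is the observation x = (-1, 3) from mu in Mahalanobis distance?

Step 1 — centre the observation: (x - mu) = (-1, 3).

Step 2 — invert Sigma. det(Sigma) = 14·13 - (-5)² = 157.
  Sigma^{-1} = (1/det) · [[d, -b], [-b, a]] = [[0.0828, 0.0318],
 [0.0318, 0.0892]].

Step 3 — form the quadratic (x - mu)^T · Sigma^{-1} · (x - mu):
  Sigma^{-1} · (x - mu) = (0.0127, 0.2357).
  (x - mu)^T · [Sigma^{-1} · (x - mu)] = (-1)·(0.0127) + (3)·(0.2357) = 0.6943.

Step 4 — take square root: d = √(0.6943) ≈ 0.8332.

d(x, mu) = √(0.6943) ≈ 0.8332


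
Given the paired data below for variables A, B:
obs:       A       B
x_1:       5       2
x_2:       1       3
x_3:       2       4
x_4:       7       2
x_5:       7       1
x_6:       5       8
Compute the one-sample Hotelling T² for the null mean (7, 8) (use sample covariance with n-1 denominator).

Step 1 — sample mean vector:
  mean(A) = (5 + 1 + 2 + 7 + 7 + 5) / 6 = 27/6 = 4.5
  mean(B) = (2 + 3 + 4 + 2 + 1 + 8) / 6 = 20/6 = 3.3333
  x̄ = (4.5, 3.3333),  deviation x̄ - mu_0 = (4.5, 3.3333) - (7, 8) = (-2.5, -4.6667).

Step 2 — sample covariance matrix, S[i,j] = (1/(n-1)) · Σ_k (x_{k,i} - mean_i) · (x_{k,j} - mean_j), divisor n-1 = 5:
  S[A,A] = ((0.5)·(0.5) + (-3.5)·(-3.5) + (-2.5)·(-2.5) + (2.5)·(2.5) + (2.5)·(2.5) + (0.5)·(0.5)) / 5 = 31.5/5 = 6.3
  S[A,B] = ((0.5)·(-1.3333) + (-3.5)·(-0.3333) + (-2.5)·(0.6667) + (2.5)·(-1.3333) + (2.5)·(-2.3333) + (0.5)·(4.6667)) / 5 = -8/5 = -1.6
  S[B,B] = ((-1.3333)·(-1.3333) + (-0.3333)·(-0.3333) + (0.6667)·(0.6667) + (-1.3333)·(-1.3333) + (-2.3333)·(-2.3333) + (4.6667)·(4.6667)) / 5 = 31.3333/5 = 6.2667
  S = [[6.3, -1.6],
 [-1.6, 6.2667]].

Step 3 — invert S. det(S) = 6.3·6.2667 - (-1.6)² = 36.92.
  S^{-1} = (1/det) · [[d, -b], [-b, a]] = [[0.1697, 0.0433],
 [0.0433, 0.1706]].

Step 4 — quadratic form (x̄ - mu_0)^T · S^{-1} · (x̄ - mu_0):
  S^{-1} · (x̄ - mu_0) = (-0.6266, -0.9047),
  (x̄ - mu_0)^T · [...] = (-2.5)·(-0.6266) + (-4.6667)·(-0.9047) = 5.7882.

Step 5 — scale by n: T² = 6 · 5.7882 = 34.7291.

T² ≈ 34.7291


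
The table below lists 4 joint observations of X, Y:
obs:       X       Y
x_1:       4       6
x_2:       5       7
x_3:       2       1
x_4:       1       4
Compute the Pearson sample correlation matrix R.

Step 1 — column means:
  mean(X) = (4 + 5 + 2 + 1) / 4 = 12/4 = 3
  mean(Y) = (6 + 7 + 1 + 4) / 4 = 18/4 = 4.5

Step 2 — sample variances and covariances s[i,j] = (1/(n-1)) · Σ_k (x_{k,i} - mean_i) · (x_{k,j} - mean_j), with n-1 = 3:
  s[X,X] = ((1)·(1) + (2)·(2) + (-1)·(-1) + (-2)·(-2)) / 3 = 10/3 = 3.3333
  s[X,Y] = ((1)·(1.5) + (2)·(2.5) + (-1)·(-3.5) + (-2)·(-0.5)) / 3 = 11/3 = 3.6667
  s[Y,Y] = ((1.5)·(1.5) + (2.5)·(2.5) + (-3.5)·(-3.5) + (-0.5)·(-0.5)) / 3 = 21/3 = 7
  Sample standard deviations s_i = √(s[i,i]):
  s(X) = √(3.3333) = 1.8257
  s(Y) = √(7) = 2.6458

Step 3 — r_{ij} = s_{ij} / (s_i · s_j):
  r[X,X] = 1 (diagonal).
  r[X,Y] = 3.6667 / (1.8257 · 2.6458) = 3.6667 / 4.8305 = 0.7591
  r[Y,Y] = 1 (diagonal).

R is symmetric with unit diagonal. Assembling:

R = [[1, 0.7591],
 [0.7591, 1]]


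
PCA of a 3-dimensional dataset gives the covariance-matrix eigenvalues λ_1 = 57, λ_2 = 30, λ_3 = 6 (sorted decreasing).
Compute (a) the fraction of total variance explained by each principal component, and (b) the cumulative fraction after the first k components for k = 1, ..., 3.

Step 1 — total variance = trace(Sigma) = Σ λ_i = 57 + 30 + 6 = 93.

Step 2 — fraction explained by component i = λ_i / Σ λ:
  PC1: 57/93 = 0.6129
  PC2: 30/93 = 0.3226
  PC3: 6/93 = 0.0645

Step 3 — cumulative fraction after k components = (λ_1 + ... + λ_k) / Σ λ:
  k = 1: 57/93 = 0.6129
  k = 2: (57 + 30)/93 = 87/93 = 0.9355
  k = 3: (57 + 30 + 6)/93 = 93/93 = 1

Summary (fraction, with percent):

explained: PC1 0.6129 (61.29%), PC2 0.3226 (32.26%), PC3 0.0645 (6.45%);  cumulative: 0.6129, 0.9355, 1
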